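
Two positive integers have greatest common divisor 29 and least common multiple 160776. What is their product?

4662504

For any two positive integers, gcd × lcm = product = 29 × 160776 = 4662504.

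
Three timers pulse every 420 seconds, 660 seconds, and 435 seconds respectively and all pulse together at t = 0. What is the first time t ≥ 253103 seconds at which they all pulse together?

Joint pulses occur at multiples of LCM(420, 660, 435).
420 = 2^2 × 3 × 5 × 7
660 = 2^2 × 3 × 5 × 11
435 = 3 × 5 × 29
LCM(420, 660, 435) = 2^2 × 3 × 5 × 7 × 11 × 29 = 133980.
Smallest multiple of 133980 that is ≥ 253103: ⌈253103/133980⌉ × 133980 = 2 × 133980 = 267960.

267960 seconds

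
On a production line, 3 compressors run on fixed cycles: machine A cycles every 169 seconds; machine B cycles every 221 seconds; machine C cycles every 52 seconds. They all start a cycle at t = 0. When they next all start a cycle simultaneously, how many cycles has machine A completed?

68 cycles

They are all back at their starting positions together after one LCM of the periods.
169 = 13^2
221 = 13 × 17
52 = 2^2 × 13
LCM(169, 221, 52) = 2^2 × 13^2 × 17 = 11492.
Cycles for period 169: 11492 / 169 = 68.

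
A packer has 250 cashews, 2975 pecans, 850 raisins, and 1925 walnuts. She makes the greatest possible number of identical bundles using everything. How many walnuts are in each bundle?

77

Number of bundles = gcd(250, 2975, 850, 1925).
250 = 2 × 5^3
2975 = 5^2 × 7 × 17
850 = 2 × 5^2 × 17
1925 = 5^2 × 7 × 11
gcd(250, 2975, 850, 1925) = 5^2 = 25.
walnuts per bundle = 1925 / 25 = 77.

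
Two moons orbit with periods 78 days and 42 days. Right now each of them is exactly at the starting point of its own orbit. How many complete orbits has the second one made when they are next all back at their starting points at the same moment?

13 orbits

All finish a whole number of cycles simultaneously at t = LCM of the periods.
78 = 2 × 3 × 13
42 = 2 × 3 × 7
LCM(78, 42) = 2 × 3 × 7 × 13 = 546.
Orbits for period 42: 546 / 42 = 13.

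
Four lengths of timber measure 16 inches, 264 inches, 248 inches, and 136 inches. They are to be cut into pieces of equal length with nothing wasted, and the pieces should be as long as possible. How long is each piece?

8 inches

Each piece length must divide every original length, so the longest possible is gcd(16, 264, 248, 136).
16 = 2^4
264 = 2^3 × 3 × 11
248 = 2^3 × 31
136 = 2^3 × 17
gcd(16, 264, 248, 136) = 2^3 = 8.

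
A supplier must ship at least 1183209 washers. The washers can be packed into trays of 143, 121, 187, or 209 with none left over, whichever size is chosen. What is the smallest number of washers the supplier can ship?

The number of washers must be a common multiple of 143, 121, 187, and 209, so a multiple of their LCM.
143 = 11 × 13
121 = 11^2
187 = 11 × 17
209 = 11 × 19
LCM(143, 121, 187, 209) = 11^2 × 13 × 17 × 19 = 508079.
Smallest multiple of 508079 that is ≥ 1183209: ⌈1183209/508079⌉ × 508079 = 3 × 508079 = 1524237.

1524237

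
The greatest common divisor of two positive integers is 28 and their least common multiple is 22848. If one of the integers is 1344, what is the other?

476

For two integers, gcd × lcm = product, so the other is (28 × 22848) / 1344 = 639744 / 1344 = 476.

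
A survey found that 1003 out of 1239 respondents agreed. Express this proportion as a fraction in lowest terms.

1003 = 17 × 59
1239 = 3 × 7 × 59
gcd(1003, 1239) = 59.
Divide numerator and denominator by 59: 1003/1239 = 17/21.

17/21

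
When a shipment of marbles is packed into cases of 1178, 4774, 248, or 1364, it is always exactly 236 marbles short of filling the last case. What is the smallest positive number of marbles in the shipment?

Being 236 short of a full case of size k means N ≡ −236 (mod k), i.e. N + 236 is a multiple of each size.
1178 = 2 × 19 × 31
4774 = 2 × 7 × 11 × 31
248 = 2^3 × 31
1364 = 2^2 × 11 × 31
LCM(1178, 4774, 248, 1364) = 2^3 × 7 × 11 × 19 × 31 = 362824.
Smallest positive N is 362824 − 236 = 362588.

362588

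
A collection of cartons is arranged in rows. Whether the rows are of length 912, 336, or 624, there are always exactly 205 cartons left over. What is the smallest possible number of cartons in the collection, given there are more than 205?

N − 205 must be a common multiple of 912, 336, and 624.
912 = 2^4 × 3 × 19
336 = 2^4 × 3 × 7
624 = 2^4 × 3 × 13
LCM(912, 336, 624) = 2^4 × 3 × 7 × 13 × 19 = 82992.
Smallest N > 205 is LCM + 205 = 82992 + 205 = 83197.

83197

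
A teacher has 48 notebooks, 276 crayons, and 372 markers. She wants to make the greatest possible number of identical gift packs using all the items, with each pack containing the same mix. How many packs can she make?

12 packs

The pack count must divide each quantity, so the greatest is gcd(48, 276, 372).
48 = 2^4 × 3
276 = 2^2 × 3 × 23
372 = 2^2 × 3 × 31
gcd(48, 276, 372) = 2^2 × 3 = 12.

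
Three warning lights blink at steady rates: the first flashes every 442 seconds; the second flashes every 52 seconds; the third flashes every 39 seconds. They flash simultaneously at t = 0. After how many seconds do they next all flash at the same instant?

2652 seconds

The first simultaneous occurrence is after LCM of the individual periods.
442 = 2 × 13 × 17
52 = 2^2 × 13
39 = 3 × 13
LCM(442, 52, 39) = 2^2 × 3 × 13 × 17 = 2652.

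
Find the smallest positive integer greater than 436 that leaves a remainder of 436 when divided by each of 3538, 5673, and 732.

N − 436 must be a common multiple of 3538, 5673, and 732.
3538 = 2 × 29 × 61
5673 = 3 × 31 × 61
732 = 2^2 × 3 × 61
LCM(3538, 5673, 732) = 2^2 × 3 × 29 × 31 × 61 = 658068.
Smallest N > 436 is LCM + 436 = 658068 + 436 = 658504.

658504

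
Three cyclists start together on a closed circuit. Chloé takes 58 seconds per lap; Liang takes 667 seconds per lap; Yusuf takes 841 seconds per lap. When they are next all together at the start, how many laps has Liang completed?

58 laps

All finish a whole number of cycles simultaneously at t = LCM of the periods.
58 = 2 × 29
667 = 23 × 29
841 = 29^2
LCM(58, 667, 841) = 2 × 23 × 29^2 = 38686.
Laps for period 667: 38686 / 667 = 58.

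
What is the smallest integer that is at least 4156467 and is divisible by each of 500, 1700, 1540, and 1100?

The integer must be a common multiple of 500, 1700, 1540, and 1100, so a multiple of their LCM.
500 = 2^2 × 5^3
1700 = 2^2 × 5^2 × 17
1540 = 2^2 × 5 × 7 × 11
1100 = 2^2 × 5^2 × 11
LCM(500, 1700, 1540, 1100) = 2^2 × 5^3 × 7 × 11 × 17 = 654500.
Smallest multiple of 654500 that is ≥ 4156467: ⌈4156467/654500⌉ × 654500 = 7 × 654500 = 4581500.

4581500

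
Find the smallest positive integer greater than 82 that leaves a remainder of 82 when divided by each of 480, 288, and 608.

N − 82 must be a common multiple of 480, 288, and 608.
480 = 2^5 × 3 × 5
288 = 2^5 × 3^2
608 = 2^5 × 19
LCM(480, 288, 608) = 2^5 × 3^2 × 5 × 19 = 27360.
Smallest N > 82 is LCM + 82 = 27360 + 82 = 27442.

27442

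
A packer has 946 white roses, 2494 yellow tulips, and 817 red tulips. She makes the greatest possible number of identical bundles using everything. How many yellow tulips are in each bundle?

Number of bundles = gcd(946, 2494, 817).
946 = 2 × 11 × 43
2494 = 2 × 29 × 43
817 = 19 × 43
gcd(946, 2494, 817) = 43.
yellow tulips per bundle = 2494 / 43 = 58.

58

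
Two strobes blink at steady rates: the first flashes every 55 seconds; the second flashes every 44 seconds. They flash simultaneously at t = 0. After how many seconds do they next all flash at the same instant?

220 seconds

The first simultaneous occurrence is after LCM of the individual periods.
55 = 5 × 11
44 = 2^2 × 11
LCM(55, 44) = 2^2 × 5 × 11 = 220.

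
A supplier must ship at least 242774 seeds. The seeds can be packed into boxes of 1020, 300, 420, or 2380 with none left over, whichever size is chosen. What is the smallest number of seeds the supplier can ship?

249900

The number of seeds must be a common multiple of 1020, 300, 420, and 2380, so a multiple of their LCM.
1020 = 2^2 × 3 × 5 × 17
300 = 2^2 × 3 × 5^2
420 = 2^2 × 3 × 5 × 7
2380 = 2^2 × 5 × 7 × 17
LCM(1020, 300, 420, 2380) = 2^2 × 3 × 5^2 × 7 × 17 = 35700.
Smallest multiple of 35700 that is ≥ 242774: ⌈242774/35700⌉ × 35700 = 7 × 35700 = 249900.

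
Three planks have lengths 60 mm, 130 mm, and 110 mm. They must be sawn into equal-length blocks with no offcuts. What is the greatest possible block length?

The block length must divide every plank, so the greatest is gcd(60, 130, 110).
60 = 2^2 × 3 × 5
130 = 2 × 5 × 13
110 = 2 × 5 × 11
gcd(60, 130, 110) = 2 × 5 = 10.

10 mm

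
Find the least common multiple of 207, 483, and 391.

207 = 3^2 × 23
483 = 3 × 7 × 23
391 = 17 × 23
LCM(207, 483, 391) = 3^2 × 7 × 17 × 23 = 24633.

24633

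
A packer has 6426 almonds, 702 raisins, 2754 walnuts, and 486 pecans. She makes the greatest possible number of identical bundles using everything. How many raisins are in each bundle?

13

Number of bundles = gcd(6426, 702, 2754, 486).
6426 = 2 × 3^3 × 7 × 17
702 = 2 × 3^3 × 13
2754 = 2 × 3^4 × 17
486 = 2 × 3^5
gcd(6426, 702, 2754, 486) = 2 × 3^3 = 54.
raisins per bundle = 702 / 54 = 13.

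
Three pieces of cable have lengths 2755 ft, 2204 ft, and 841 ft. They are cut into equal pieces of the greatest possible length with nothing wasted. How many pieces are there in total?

200

Piece length = gcd(2755, 2204, 841).
2755 = 5 × 19 × 29
2204 = 2^2 × 19 × 29
841 = 29^2
gcd(2755, 2204, 841) = 29.
Total pieces = 2755/29 + 2204/29 + 841/29 = 95 + 76 + 29 = 200.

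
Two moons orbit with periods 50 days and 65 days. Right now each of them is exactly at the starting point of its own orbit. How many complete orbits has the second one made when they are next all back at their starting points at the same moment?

All finish a whole number of cycles simultaneously at t = LCM of the periods.
50 = 2 × 5^2
65 = 5 × 13
LCM(50, 65) = 2 × 5^2 × 13 = 650.
Orbits for period 65: 650 / 65 = 10.

10 orbits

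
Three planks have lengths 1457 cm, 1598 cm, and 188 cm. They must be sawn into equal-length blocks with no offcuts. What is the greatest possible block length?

47 cm

The block length must divide every plank, so the greatest is gcd(1457, 1598, 188).
1457 = 31 × 47
1598 = 2 × 17 × 47
188 = 2^2 × 47
gcd(1457, 1598, 188) = 47.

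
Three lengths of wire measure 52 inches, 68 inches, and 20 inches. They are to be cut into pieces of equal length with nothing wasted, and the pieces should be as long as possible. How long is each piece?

4 inches

The greatest length dividing all of 52, 68, and 20 is their gcd.
52 = 2^2 × 13
68 = 2^2 × 17
20 = 2^2 × 5
gcd(52, 68, 20) = 2^2 = 4.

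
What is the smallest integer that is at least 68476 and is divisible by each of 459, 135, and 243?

82620

The integer must be a common multiple of 459, 135, and 243, so a multiple of their LCM.
459 = 3^3 × 17
135 = 3^3 × 5
243 = 3^5
LCM(459, 135, 243) = 3^5 × 5 × 17 = 20655.
Smallest multiple of 20655 that is ≥ 68476: ⌈68476/20655⌉ × 20655 = 4 × 20655 = 82620.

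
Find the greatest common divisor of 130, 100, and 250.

130 = 2 × 5 × 13
100 = 2^2 × 5^2
250 = 2 × 5^3
gcd(130, 100, 250) = 2 × 5 = 10.

10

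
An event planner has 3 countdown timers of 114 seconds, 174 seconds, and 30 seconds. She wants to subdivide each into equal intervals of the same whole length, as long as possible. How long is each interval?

6 seconds

The interval must divide each timer length; the longest such is the gcd.
114 = 2 × 3 × 19
174 = 2 × 3 × 29
30 = 2 × 3 × 5
gcd(114, 174, 30) = 2 × 3 = 6.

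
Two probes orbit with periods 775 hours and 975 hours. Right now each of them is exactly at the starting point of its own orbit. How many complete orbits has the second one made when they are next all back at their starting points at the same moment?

The first common completion time is the LCM of the periods.
775 = 5^2 × 31
975 = 3 × 5^2 × 13
LCM(775, 975) = 3 × 5^2 × 13 × 31 = 30225.
Orbits for period 975: 30225 / 975 = 31.

31 orbits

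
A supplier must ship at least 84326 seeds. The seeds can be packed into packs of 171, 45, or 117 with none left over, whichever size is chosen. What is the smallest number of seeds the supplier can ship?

88920

The number of seeds must be a common multiple of 171, 45, and 117, so a multiple of their LCM.
171 = 3^2 × 19
45 = 3^2 × 5
117 = 3^2 × 13
LCM(171, 45, 117) = 3^2 × 5 × 13 × 19 = 11115.
Smallest multiple of 11115 that is ≥ 84326: ⌈84326/11115⌉ × 11115 = 8 × 11115 = 88920.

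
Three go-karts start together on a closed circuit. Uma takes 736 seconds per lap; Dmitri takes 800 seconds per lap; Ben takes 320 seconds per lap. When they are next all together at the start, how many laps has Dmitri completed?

46 laps

They are all back at their starting positions together after one LCM of the periods.
736 = 2^5 × 23
800 = 2^5 × 5^2
320 = 2^6 × 5
LCM(736, 800, 320) = 2^6 × 5^2 × 23 = 36800.
Laps for period 800: 36800 / 800 = 46.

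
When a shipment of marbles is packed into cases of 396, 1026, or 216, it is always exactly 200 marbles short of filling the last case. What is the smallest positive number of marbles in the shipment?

44944

Being 200 short of a full case of size k means N ≡ −200 (mod k), i.e. N + 200 is a multiple of each size.
396 = 2^2 × 3^2 × 11
1026 = 2 × 3^3 × 19
216 = 2^3 × 3^3
LCM(396, 1026, 216) = 2^3 × 3^3 × 11 × 19 = 45144.
Smallest positive N is 45144 − 200 = 44944.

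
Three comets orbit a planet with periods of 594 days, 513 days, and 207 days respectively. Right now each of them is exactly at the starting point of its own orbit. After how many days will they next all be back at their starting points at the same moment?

259578 days

They coincide at every common multiple of the periods; the first is the LCM.
594 = 2 × 3^3 × 11
513 = 3^3 × 19
207 = 3^2 × 23
LCM(594, 513, 207) = 2 × 3^3 × 11 × 19 × 23 = 259578.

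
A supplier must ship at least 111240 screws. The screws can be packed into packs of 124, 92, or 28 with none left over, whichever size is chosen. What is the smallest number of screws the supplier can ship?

The number of screws must be a common multiple of 124, 92, and 28, so a multiple of their LCM.
124 = 2^2 × 31
92 = 2^2 × 23
28 = 2^2 × 7
LCM(124, 92, 28) = 2^2 × 7 × 23 × 31 = 19964.
Smallest multiple of 19964 that is ≥ 111240: ⌈111240/19964⌉ × 19964 = 6 × 19964 = 119784.

119784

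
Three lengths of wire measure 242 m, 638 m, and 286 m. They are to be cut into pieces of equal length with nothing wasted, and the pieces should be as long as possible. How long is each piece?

22 m

Each piece length must divide every original length, so the longest possible is gcd(242, 638, 286).
242 = 2 × 11^2
638 = 2 × 11 × 29
286 = 2 × 11 × 13
gcd(242, 638, 286) = 2 × 11 = 22.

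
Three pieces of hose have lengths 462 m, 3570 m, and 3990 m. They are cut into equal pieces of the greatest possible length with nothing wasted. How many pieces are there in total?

191

Piece length = gcd(462, 3570, 3990).
462 = 2 × 3 × 7 × 11
3570 = 2 × 3 × 5 × 7 × 17
3990 = 2 × 3 × 5 × 7 × 19
gcd(462, 3570, 3990) = 2 × 3 × 7 = 42.
Total pieces = 462/42 + 3570/42 + 3990/42 = 11 + 85 + 95 = 191.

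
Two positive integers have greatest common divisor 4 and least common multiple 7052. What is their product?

28208

For any two positive integers, gcd × lcm = product = 4 × 7052 = 28208.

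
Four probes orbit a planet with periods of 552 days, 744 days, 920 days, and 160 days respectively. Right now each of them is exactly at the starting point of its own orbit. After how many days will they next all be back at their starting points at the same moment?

They coincide at every common multiple of the periods; the first is the LCM.
552 = 2^3 × 3 × 23
744 = 2^3 × 3 × 31
920 = 2^3 × 5 × 23
160 = 2^5 × 5
LCM(552, 744, 920, 160) = 2^5 × 3 × 5 × 23 × 31 = 342240.

342240 days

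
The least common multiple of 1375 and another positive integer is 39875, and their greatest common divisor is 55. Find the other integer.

gcd × lcm = product of the two integers, so the other integer is (55 × 39875) / 1375 = 1595.

1595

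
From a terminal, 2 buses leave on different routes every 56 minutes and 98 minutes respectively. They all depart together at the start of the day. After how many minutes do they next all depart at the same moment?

They coincide at every common multiple of the periods; the first is the LCM.
56 = 2^3 × 7
98 = 2 × 7^2
LCM(56, 98) = 2^3 × 7^2 = 392.

392 minutes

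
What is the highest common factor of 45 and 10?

45 = 3^2 × 5
10 = 2 × 5
gcd(45, 10) = 5.

5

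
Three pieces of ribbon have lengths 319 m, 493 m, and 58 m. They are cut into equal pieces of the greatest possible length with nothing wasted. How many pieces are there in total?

30

Piece length = gcd(319, 493, 58).
319 = 11 × 29
493 = 17 × 29
58 = 2 × 29
gcd(319, 493, 58) = 29.
Total pieces = 319/29 + 493/29 + 58/29 = 11 + 17 + 2 = 30.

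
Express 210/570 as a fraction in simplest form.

210 = 2 × 3 × 5 × 7
570 = 2 × 3 × 5 × 19
gcd(210, 570) = 2 × 3 × 5 = 30.
Divide numerator and denominator by 30: 210/570 = 7/19.

7/19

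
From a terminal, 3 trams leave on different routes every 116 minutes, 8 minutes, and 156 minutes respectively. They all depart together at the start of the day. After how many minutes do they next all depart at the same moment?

We need the least common multiple of the intervals.
116 = 2^2 × 29
8 = 2^3
156 = 2^2 × 3 × 13
LCM(116, 8, 156) = 2^3 × 3 × 13 × 29 = 9048.

9048 minutes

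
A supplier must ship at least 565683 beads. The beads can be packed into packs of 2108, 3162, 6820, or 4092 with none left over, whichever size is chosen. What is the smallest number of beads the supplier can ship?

The number of beads must be a common multiple of 2108, 3162, 6820, and 4092, so a multiple of their LCM.
2108 = 2^2 × 17 × 31
3162 = 2 × 3 × 17 × 31
6820 = 2^2 × 5 × 11 × 31
4092 = 2^2 × 3 × 11 × 31
LCM(2108, 3162, 6820, 4092) = 2^2 × 3 × 5 × 11 × 17 × 31 = 347820.
Smallest multiple of 347820 that is ≥ 565683: ⌈565683/347820⌉ × 347820 = 2 × 347820 = 695640.

695640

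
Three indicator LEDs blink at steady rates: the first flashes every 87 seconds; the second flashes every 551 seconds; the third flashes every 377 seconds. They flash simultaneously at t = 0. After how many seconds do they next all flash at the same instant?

We need the least common multiple of the intervals.
87 = 3 × 29
551 = 19 × 29
377 = 13 × 29
LCM(87, 551, 377) = 3 × 13 × 19 × 29 = 21489.

21489 seconds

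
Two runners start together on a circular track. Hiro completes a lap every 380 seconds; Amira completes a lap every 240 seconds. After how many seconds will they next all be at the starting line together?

They coincide at every common multiple of the periods; the first is the LCM.
380 = 2^2 × 5 × 19
240 = 2^4 × 3 × 5
LCM(380, 240) = 2^4 × 3 × 5 × 19 = 4560.

4560 seconds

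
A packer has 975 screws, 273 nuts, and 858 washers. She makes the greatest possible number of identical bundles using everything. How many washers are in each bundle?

Number of bundles = gcd(975, 273, 858).
975 = 3 × 5^2 × 13
273 = 3 × 7 × 13
858 = 2 × 3 × 11 × 13
gcd(975, 273, 858) = 3 × 13 = 39.
washers per bundle = 858 / 39 = 22.

22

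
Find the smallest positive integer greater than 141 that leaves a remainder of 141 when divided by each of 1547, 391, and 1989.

N − 141 must be a common multiple of 1547, 391, and 1989.
1547 = 7 × 13 × 17
391 = 17 × 23
1989 = 3^2 × 13 × 17
LCM(1547, 391, 1989) = 3^2 × 7 × 13 × 17 × 23 = 320229.
Smallest N > 141 is LCM + 141 = 320229 + 141 = 320370.

320370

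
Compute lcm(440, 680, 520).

97240

440 = 2^3 × 5 × 11
680 = 2^3 × 5 × 17
520 = 2^3 × 5 × 13
LCM(440, 680, 520) = 2^3 × 5 × 11 × 13 × 17 = 97240.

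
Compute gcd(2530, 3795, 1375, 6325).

2530 = 2 × 5 × 11 × 23
3795 = 3 × 5 × 11 × 23
1375 = 5^3 × 11
6325 = 5^2 × 11 × 23
gcd(2530, 3795, 1375, 6325) = 5 × 11 = 55.

55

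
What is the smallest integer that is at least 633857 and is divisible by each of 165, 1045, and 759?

648945

The integer must be a common multiple of 165, 1045, and 759, so a multiple of their LCM.
165 = 3 × 5 × 11
1045 = 5 × 11 × 19
759 = 3 × 11 × 23
LCM(165, 1045, 759) = 3 × 5 × 11 × 19 × 23 = 72105.
Smallest multiple of 72105 that is ≥ 633857: ⌈633857/72105⌉ × 72105 = 9 × 72105 = 648945.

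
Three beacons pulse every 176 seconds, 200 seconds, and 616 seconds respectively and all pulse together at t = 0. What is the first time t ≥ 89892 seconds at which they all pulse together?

Joint pulses occur at multiples of LCM(176, 200, 616).
176 = 2^4 × 11
200 = 2^3 × 5^2
616 = 2^3 × 7 × 11
LCM(176, 200, 616) = 2^4 × 5^2 × 7 × 11 = 30800.
Smallest multiple of 30800 that is ≥ 89892: ⌈89892/30800⌉ × 30800 = 3 × 30800 = 92400.

92400 seconds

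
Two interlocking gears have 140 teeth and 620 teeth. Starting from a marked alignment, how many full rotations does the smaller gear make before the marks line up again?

31 rotations

All finish a whole number of cycles simultaneously at t = LCM of the periods.
140 = 2^2 × 5 × 7
620 = 2^2 × 5 × 31
LCM(140, 620) = 2^2 × 5 × 7 × 31 = 4340.
Rotations for period 140: 4340 / 140 = 31.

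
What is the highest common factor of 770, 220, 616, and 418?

22

770 = 2 × 5 × 7 × 11
220 = 2^2 × 5 × 11
616 = 2^3 × 7 × 11
418 = 2 × 11 × 19
gcd(770, 220, 616, 418) = 2 × 11 = 22.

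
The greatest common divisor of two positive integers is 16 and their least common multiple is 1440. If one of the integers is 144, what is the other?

For two integers, gcd × lcm = product, so the other is (16 × 1440) / 144 = 23040 / 144 = 160.

160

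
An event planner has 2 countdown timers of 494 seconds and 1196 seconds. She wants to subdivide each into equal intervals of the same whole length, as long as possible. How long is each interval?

The interval must divide each timer length; the longest such is the gcd.
494 = 2 × 13 × 19
1196 = 2^2 × 13 × 23
gcd(494, 1196) = 2 × 13 = 26.

26 seconds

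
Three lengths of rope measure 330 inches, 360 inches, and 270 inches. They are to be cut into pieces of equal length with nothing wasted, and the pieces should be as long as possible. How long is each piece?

Each piece length must divide every original length, so the longest possible is gcd(330, 360, 270).
330 = 2 × 3 × 5 × 11
360 = 2^3 × 3^2 × 5
270 = 2 × 3^3 × 5
gcd(330, 360, 270) = 2 × 3 × 5 = 30.

30 inches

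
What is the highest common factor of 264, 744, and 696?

24

264 = 2^3 × 3 × 11
744 = 2^3 × 3 × 31
696 = 2^3 × 3 × 29
gcd(264, 744, 696) = 2^3 × 3 = 24.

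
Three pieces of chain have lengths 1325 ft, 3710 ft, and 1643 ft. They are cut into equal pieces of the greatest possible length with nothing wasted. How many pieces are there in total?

Piece length = gcd(1325, 3710, 1643).
1325 = 5^2 × 53
3710 = 2 × 5 × 7 × 53
1643 = 31 × 53
gcd(1325, 3710, 1643) = 53.
Total pieces = 1325/53 + 3710/53 + 1643/53 = 25 + 70 + 31 = 126.

126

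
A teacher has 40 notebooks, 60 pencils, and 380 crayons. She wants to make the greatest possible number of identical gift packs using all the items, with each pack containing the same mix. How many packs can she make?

20 packs

The pack count must divide each quantity, so the greatest is gcd(40, 60, 380).
40 = 2^3 × 5
60 = 2^2 × 3 × 5
380 = 2^2 × 5 × 19
gcd(40, 60, 380) = 2^2 × 5 = 20.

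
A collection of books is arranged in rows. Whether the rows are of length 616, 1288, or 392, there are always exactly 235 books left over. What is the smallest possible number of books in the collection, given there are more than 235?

N − 235 must be a common multiple of 616, 1288, and 392.
616 = 2^3 × 7 × 11
1288 = 2^3 × 7 × 23
392 = 2^3 × 7^2
LCM(616, 1288, 392) = 2^3 × 7^2 × 11 × 23 = 99176.
Smallest N > 235 is LCM + 235 = 99176 + 235 = 99411.

99411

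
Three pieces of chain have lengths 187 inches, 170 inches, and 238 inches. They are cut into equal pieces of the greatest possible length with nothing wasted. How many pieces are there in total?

Piece length = gcd(187, 170, 238).
187 = 11 × 17
170 = 2 × 5 × 17
238 = 2 × 7 × 17
gcd(187, 170, 238) = 17.
Total pieces = 187/17 + 170/17 + 238/17 = 11 + 10 + 14 = 35.

35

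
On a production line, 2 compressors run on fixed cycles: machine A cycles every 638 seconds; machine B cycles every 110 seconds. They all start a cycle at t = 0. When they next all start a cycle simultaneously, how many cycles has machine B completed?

29 cycles

The first common completion time is the LCM of the periods.
638 = 2 × 11 × 29
110 = 2 × 5 × 11
LCM(638, 110) = 2 × 5 × 11 × 29 = 3190.
Cycles for period 110: 3190 / 110 = 29.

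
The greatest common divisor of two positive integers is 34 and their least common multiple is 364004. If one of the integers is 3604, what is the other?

For two integers, gcd × lcm = product, so the other is (34 × 364004) / 3604 = 12376136 / 3604 = 3434.

3434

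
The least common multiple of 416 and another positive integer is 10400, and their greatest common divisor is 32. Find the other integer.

gcd × lcm = product of the two integers, so the other integer is (32 × 10400) / 416 = 800.

800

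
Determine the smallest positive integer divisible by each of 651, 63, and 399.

651 = 3 × 7 × 31
63 = 3^2 × 7
399 = 3 × 7 × 19
LCM(651, 63, 399) = 3^2 × 7 × 19 × 31 = 37107.

37107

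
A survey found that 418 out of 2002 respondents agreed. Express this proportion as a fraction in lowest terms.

418 = 2 × 11 × 19
2002 = 2 × 7 × 11 × 13
gcd(418, 2002) = 2 × 11 = 22.
Divide numerator and denominator by 22: 418/2002 = 19/91.

19/91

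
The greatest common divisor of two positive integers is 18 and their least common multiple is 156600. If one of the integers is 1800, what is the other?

1566

For two integers, gcd × lcm = product, so the other is (18 × 156600) / 1800 = 2818800 / 1800 = 1566.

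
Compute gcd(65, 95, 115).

65 = 5 × 13
95 = 5 × 19
115 = 5 × 23
gcd(65, 95, 115) = 5.

5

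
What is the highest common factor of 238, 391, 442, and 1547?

17

238 = 2 × 7 × 17
391 = 17 × 23
442 = 2 × 13 × 17
1547 = 7 × 13 × 17
gcd(238, 391, 442, 1547) = 17.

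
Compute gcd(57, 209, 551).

19

57 = 3 × 19
209 = 11 × 19
551 = 19 × 29
gcd(57, 209, 551) = 19.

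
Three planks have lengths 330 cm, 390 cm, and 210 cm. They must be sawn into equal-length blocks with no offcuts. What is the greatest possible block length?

The block length must divide every plank, so the greatest is gcd(330, 390, 210).
330 = 2 × 3 × 5 × 11
390 = 2 × 3 × 5 × 13
210 = 2 × 3 × 5 × 7
gcd(330, 390, 210) = 2 × 3 × 5 = 30.

30 cm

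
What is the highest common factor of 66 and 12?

66 = 2 × 3 × 11
12 = 2^2 × 3
gcd(66, 12) = 2 × 3 = 6.

6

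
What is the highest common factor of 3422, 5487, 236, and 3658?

3422 = 2 × 29 × 59
5487 = 3 × 31 × 59
236 = 2^2 × 59
3658 = 2 × 31 × 59
gcd(3422, 5487, 236, 3658) = 59.

59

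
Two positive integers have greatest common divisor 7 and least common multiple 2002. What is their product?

14014

For any two positive integers, gcd × lcm = product = 7 × 2002 = 14014.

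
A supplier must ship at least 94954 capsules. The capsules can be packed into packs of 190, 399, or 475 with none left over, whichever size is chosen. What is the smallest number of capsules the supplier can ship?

99750

The number of capsules must be a common multiple of 190, 399, and 475, so a multiple of their LCM.
190 = 2 × 5 × 19
399 = 3 × 7 × 19
475 = 5^2 × 19
LCM(190, 399, 475) = 2 × 3 × 5^2 × 7 × 19 = 19950.
Smallest multiple of 19950 that is ≥ 94954: ⌈94954/19950⌉ × 19950 = 5 × 19950 = 99750.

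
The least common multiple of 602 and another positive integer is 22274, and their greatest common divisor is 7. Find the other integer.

259

gcd × lcm = product of the two integers, so the other integer is (7 × 22274) / 602 = 259.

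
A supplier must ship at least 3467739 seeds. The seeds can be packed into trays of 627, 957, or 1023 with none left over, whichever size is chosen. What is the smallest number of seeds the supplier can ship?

3945711

The number of seeds must be a common multiple of 627, 957, and 1023, so a multiple of their LCM.
627 = 3 × 11 × 19
957 = 3 × 11 × 29
1023 = 3 × 11 × 31
LCM(627, 957, 1023) = 3 × 11 × 19 × 29 × 31 = 563673.
Smallest multiple of 563673 that is ≥ 3467739: ⌈3467739/563673⌉ × 563673 = 7 × 563673 = 3945711.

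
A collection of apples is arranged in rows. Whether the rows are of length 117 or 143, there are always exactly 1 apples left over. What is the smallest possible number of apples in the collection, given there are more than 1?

1288

N − 1 must be a common multiple of 117 and 143.
117 = 3^2 × 13
143 = 11 × 13
LCM(117, 143) = 3^2 × 11 × 13 = 1287.
Smallest N > 1 is LCM + 1 = 1287 + 1 = 1288.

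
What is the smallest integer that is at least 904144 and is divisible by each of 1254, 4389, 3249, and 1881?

The integer must be a common multiple of 1254, 4389, 3249, and 1881, so a multiple of their LCM.
1254 = 2 × 3 × 11 × 19
4389 = 3 × 7 × 11 × 19
3249 = 3^2 × 19^2
1881 = 3^2 × 11 × 19
LCM(1254, 4389, 3249, 1881) = 2 × 3^2 × 7 × 11 × 19^2 = 500346.
Smallest multiple of 500346 that is ≥ 904144: ⌈904144/500346⌉ × 500346 = 2 × 500346 = 1000692.

1000692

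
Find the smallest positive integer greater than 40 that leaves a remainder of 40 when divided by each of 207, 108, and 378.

N − 40 must be a common multiple of 207, 108, and 378.
207 = 3^2 × 23
108 = 2^2 × 3^3
378 = 2 × 3^3 × 7
LCM(207, 108, 378) = 2^2 × 3^3 × 7 × 23 = 17388.
Smallest N > 40 is LCM + 40 = 17388 + 40 = 17428.

17428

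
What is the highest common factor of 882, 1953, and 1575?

63

882 = 2 × 3^2 × 7^2
1953 = 3^2 × 7 × 31
1575 = 3^2 × 5^2 × 7
gcd(882, 1953, 1575) = 3^2 × 7 = 63.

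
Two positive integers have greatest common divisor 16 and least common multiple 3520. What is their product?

For any two positive integers, gcd × lcm = product = 16 × 3520 = 56320.

56320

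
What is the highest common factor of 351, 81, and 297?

351 = 3^3 × 13
81 = 3^4
297 = 3^3 × 11
gcd(351, 81, 297) = 3^3 = 27.

27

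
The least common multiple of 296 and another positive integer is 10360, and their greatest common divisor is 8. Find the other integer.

gcd × lcm = product of the two integers, so the other integer is (8 × 10360) / 296 = 280.

280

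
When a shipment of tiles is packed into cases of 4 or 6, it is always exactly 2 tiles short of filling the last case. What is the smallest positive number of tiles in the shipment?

10

Being 2 short of a full case of size k means N ≡ −2 (mod k), i.e. N + 2 is a multiple of each size.
4 = 2^2
6 = 2 × 3
LCM(4, 6) = 2^2 × 3 = 12.
Smallest positive N is 12 − 2 = 10.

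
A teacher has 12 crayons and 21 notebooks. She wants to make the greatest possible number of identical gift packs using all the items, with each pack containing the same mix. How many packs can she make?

3 packs

The pack count must divide each quantity, so the greatest is gcd(12, 21).
12 = 2^2 × 3
21 = 3 × 7
gcd(12, 21) = 3.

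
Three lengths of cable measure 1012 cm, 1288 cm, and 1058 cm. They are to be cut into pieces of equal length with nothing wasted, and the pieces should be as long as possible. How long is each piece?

Each piece length must divide every original length, so the longest possible is gcd(1012, 1288, 1058).
1012 = 2^2 × 11 × 23
1288 = 2^3 × 7 × 23
1058 = 2 × 23^2
gcd(1012, 1288, 1058) = 2 × 23 = 46.

46 cm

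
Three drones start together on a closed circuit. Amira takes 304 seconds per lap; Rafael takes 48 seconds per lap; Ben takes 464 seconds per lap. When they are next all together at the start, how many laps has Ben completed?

57 laps

They are all back at their starting positions together after one LCM of the periods.
304 = 2^4 × 19
48 = 2^4 × 3
464 = 2^4 × 29
LCM(304, 48, 464) = 2^4 × 3 × 19 × 29 = 26448.
Laps for period 464: 26448 / 464 = 57.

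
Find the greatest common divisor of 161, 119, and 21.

7

161 = 7 × 23
119 = 7 × 17
21 = 3 × 7
gcd(161, 119, 21) = 7.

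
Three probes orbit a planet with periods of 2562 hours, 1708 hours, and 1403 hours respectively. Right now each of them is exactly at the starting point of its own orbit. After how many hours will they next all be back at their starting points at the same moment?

117852 hours

We need the least common multiple of the intervals.
2562 = 2 × 3 × 7 × 61
1708 = 2^2 × 7 × 61
1403 = 23 × 61
LCM(2562, 1708, 1403) = 2^2 × 3 × 7 × 23 × 61 = 117852.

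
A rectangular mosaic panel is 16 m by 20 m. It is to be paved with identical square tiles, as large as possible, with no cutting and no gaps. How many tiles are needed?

20

Tile side = gcd(16, 20).
16 = 2^4
20 = 2^2 × 5
gcd(16, 20) = 2^2 = 4.
Tiles: (16/4) × (20/4) = 4 × 5 = 20.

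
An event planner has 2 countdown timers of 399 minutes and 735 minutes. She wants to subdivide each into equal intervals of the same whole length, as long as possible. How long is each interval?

21 minutes

By the Euclidean algorithm:
735 = 1 × 399 + 336
399 = 1 × 336 + 63
336 = 5 × 63 + 21
63 = 3 × 21 + 0
gcd(399, 735) = 21.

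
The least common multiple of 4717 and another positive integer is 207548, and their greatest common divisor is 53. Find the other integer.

gcd × lcm = product of the two integers, so the other integer is (53 × 207548) / 4717 = 2332.

2332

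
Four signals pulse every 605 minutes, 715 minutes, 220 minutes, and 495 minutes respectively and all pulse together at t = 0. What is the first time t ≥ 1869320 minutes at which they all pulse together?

Joint pulses occur at multiples of LCM(605, 715, 220, 495).
605 = 5 × 11^2
715 = 5 × 11 × 13
220 = 2^2 × 5 × 11
495 = 3^2 × 5 × 11
LCM(605, 715, 220, 495) = 2^2 × 3^2 × 5 × 11^2 × 13 = 283140.
Smallest multiple of 283140 that is ≥ 1869320: ⌈1869320/283140⌉ × 283140 = 7 × 283140 = 1981980.

1981980 minutes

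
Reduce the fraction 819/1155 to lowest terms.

39/55

819 = 3^2 × 7 × 13
1155 = 3 × 5 × 7 × 11
gcd(819, 1155) = 3 × 7 = 21.
Divide numerator and denominator by 21: 819/1155 = 39/55.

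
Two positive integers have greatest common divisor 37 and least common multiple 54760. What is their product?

For any two positive integers, gcd × lcm = product = 37 × 54760 = 2026120.

2026120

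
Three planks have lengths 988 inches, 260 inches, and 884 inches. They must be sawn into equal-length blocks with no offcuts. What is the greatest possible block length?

This is the greatest common divisor of 988, 260, and 884.
988 = 2^2 × 13 × 19
260 = 2^2 × 5 × 13
884 = 2^2 × 13 × 17
gcd(988, 260, 884) = 2^2 × 13 = 52.

52 inches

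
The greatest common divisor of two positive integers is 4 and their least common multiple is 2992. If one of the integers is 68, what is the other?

176

For two integers, gcd × lcm = product, so the other is (4 × 2992) / 68 = 11968 / 68 = 176.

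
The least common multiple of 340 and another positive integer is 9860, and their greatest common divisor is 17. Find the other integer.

493

gcd × lcm = product of the two integers, so the other integer is (17 × 9860) / 340 = 493.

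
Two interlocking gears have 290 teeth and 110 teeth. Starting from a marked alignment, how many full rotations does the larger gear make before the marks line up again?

They are all back at their starting positions together after one LCM of the periods.
290 = 2 × 5 × 29
110 = 2 × 5 × 11
LCM(290, 110) = 2 × 5 × 11 × 29 = 3190.
Rotations for period 290: 3190 / 290 = 11.

11 rotations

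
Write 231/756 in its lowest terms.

11/36

231 = 3 × 7 × 11
756 = 2^2 × 3^3 × 7
gcd(231, 756) = 3 × 7 = 21.
Divide numerator and denominator by 21: 231/756 = 11/36.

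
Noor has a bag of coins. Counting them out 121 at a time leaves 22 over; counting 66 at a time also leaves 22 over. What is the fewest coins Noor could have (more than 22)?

N − 22 must be a common multiple of 121 and 66.
121 = 11^2
66 = 2 × 3 × 11
LCM(121, 66) = 2 × 3 × 11^2 = 726.
Smallest N > 22 is LCM + 22 = 726 + 22 = 748.

748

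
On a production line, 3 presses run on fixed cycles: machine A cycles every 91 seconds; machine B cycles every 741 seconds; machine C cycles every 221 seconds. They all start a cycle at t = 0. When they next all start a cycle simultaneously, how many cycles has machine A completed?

All finish a whole number of cycles simultaneously at t = LCM of the periods.
91 = 7 × 13
741 = 3 × 13 × 19
221 = 13 × 17
LCM(91, 741, 221) = 3 × 7 × 13 × 17 × 19 = 88179.
Cycles for period 91: 88179 / 91 = 969.

969 cycles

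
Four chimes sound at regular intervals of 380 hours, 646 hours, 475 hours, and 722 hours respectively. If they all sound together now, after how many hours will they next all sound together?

613700 hours

They coincide at every common multiple of the periods; the first is the LCM.
380 = 2^2 × 5 × 19
646 = 2 × 17 × 19
475 = 5^2 × 19
722 = 2 × 19^2
LCM(380, 646, 475, 722) = 2^2 × 5^2 × 17 × 19^2 = 613700.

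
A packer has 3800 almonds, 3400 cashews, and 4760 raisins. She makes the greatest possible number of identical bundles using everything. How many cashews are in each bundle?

Number of bundles = gcd(3800, 3400, 4760).
3800 = 2^3 × 5^2 × 19
3400 = 2^3 × 5^2 × 17
4760 = 2^3 × 5 × 7 × 17
gcd(3800, 3400, 4760) = 2^3 × 5 = 40.
cashews per bundle = 3400 / 40 = 85.

85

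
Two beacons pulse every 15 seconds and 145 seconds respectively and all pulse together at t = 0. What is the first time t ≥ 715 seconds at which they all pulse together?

870 seconds

Joint pulses occur at multiples of LCM(15, 145).
15 = 3 × 5
145 = 5 × 29
LCM(15, 145) = 3 × 5 × 29 = 435.
Smallest multiple of 435 that is ≥ 715: ⌈715/435⌉ × 435 = 2 × 435 = 870.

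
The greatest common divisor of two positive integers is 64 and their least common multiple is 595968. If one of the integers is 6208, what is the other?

6144

For two integers, gcd × lcm = product, so the other is (64 × 595968) / 6208 = 38141952 / 6208 = 6144.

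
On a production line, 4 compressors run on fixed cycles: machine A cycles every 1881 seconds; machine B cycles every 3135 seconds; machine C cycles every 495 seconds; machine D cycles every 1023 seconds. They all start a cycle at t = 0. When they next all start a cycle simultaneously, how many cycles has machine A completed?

155 cycles

All finish a whole number of cycles simultaneously at t = LCM of the periods.
1881 = 3^2 × 11 × 19
3135 = 3 × 5 × 11 × 19
495 = 3^2 × 5 × 11
1023 = 3 × 11 × 31
LCM(1881, 3135, 495, 1023) = 3^2 × 5 × 11 × 19 × 31 = 291555.
Cycles for period 1881: 291555 / 1881 = 155.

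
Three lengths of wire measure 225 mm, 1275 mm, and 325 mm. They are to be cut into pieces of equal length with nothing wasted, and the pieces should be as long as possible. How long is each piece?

The greatest length dividing all of 225, 1275, and 325 is their gcd.
225 = 3^2 × 5^2
1275 = 3 × 5^2 × 17
325 = 5^2 × 13
gcd(225, 1275, 325) = 5^2 = 25.

25 mm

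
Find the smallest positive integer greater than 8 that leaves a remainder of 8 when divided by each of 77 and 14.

N − 8 must be a common multiple of 77 and 14.
77 = 7 × 11
14 = 2 × 7
LCM(77, 14) = 2 × 7 × 11 = 154.
Smallest N > 8 is LCM + 8 = 154 + 8 = 162.

162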